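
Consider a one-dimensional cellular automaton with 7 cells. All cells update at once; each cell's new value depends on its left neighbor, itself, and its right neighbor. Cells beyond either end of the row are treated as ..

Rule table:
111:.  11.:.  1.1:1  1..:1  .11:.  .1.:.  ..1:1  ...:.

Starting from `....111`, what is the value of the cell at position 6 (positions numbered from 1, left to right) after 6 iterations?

...1...
..1.1..
.1.1.1.
1.1.1.1
.1.1.1.  (repeats iteration 3; period 2)
iteration 6: 1.1.1.1
position 6 holds .

.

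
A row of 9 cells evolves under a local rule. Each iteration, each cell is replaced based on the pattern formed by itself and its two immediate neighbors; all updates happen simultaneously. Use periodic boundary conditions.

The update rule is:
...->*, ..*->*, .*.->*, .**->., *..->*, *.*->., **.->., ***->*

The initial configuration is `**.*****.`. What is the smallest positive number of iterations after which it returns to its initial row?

....***..
****.*.**
***..*..*
**.*****.

4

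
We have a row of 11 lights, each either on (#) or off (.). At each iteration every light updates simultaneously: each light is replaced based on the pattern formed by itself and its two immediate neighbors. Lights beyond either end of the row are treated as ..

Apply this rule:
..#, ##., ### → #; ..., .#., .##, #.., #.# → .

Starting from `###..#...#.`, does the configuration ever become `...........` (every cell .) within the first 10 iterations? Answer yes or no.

.##.#...#..
#.#....#...
......#....
.....#.....
....#......
...#.......
..#........
.#.........
#..........
...........
all cells are . at iteration 10

yes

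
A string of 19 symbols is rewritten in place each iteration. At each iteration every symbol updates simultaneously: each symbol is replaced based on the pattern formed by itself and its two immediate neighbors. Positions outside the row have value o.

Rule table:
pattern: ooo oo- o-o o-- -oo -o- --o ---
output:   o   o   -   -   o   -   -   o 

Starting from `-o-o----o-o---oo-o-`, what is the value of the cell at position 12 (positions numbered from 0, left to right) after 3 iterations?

iteration 1: -----oo-----o-oo---
iteration 2: -ooo-oo-ooo---oo-o-
iteration 3: -ooo-oo-ooo-o-oo---
position 12 holds o

o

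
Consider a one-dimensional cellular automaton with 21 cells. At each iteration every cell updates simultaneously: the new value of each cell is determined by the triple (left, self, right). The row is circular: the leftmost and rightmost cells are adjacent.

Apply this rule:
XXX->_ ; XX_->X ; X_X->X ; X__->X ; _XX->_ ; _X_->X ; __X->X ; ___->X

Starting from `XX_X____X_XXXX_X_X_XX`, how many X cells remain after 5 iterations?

15

_XXXXXXXXX___XXXXXX__
X________XXXX_____XXX
XXXXXXXXX___XXXXXX___
________XXXX_____XXXX
XXXXXXXX___XXXXXX___X
count of X: 15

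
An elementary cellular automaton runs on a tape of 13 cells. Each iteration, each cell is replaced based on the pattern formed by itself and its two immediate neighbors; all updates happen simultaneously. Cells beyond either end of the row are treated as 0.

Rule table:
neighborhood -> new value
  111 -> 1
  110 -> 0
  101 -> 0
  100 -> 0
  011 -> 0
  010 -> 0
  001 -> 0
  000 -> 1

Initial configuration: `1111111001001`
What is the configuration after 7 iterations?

iteration 1: 0111110000000
iteration 2: 0011100111111
iteration 3: 1001000011110
iteration 4: 0000011001100
iteration 5: 1111000000001
iteration 6: 0110011111100
iteration 7: 0000001111001

0000001111001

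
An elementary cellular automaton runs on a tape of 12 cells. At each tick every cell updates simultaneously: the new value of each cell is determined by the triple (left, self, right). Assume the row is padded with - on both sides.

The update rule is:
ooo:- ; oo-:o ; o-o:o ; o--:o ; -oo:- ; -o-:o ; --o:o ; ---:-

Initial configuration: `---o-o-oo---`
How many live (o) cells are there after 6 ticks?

--ooooo-oo--
-o----oo-oo-
ooo--o-oo-oo
--ooooo-oo-o
-o----oo-ooo
ooo--o-oo--o
count of o: 7

7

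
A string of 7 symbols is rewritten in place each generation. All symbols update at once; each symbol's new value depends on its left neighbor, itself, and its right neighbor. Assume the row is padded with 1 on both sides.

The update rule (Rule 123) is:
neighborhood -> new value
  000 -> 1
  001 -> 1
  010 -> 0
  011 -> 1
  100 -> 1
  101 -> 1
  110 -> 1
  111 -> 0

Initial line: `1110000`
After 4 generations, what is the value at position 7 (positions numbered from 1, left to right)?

generation 1: 0011111
generation 2: 1110000  (repeats generation 0; period 2)
generation 4: 1110000
position 7 holds 0

0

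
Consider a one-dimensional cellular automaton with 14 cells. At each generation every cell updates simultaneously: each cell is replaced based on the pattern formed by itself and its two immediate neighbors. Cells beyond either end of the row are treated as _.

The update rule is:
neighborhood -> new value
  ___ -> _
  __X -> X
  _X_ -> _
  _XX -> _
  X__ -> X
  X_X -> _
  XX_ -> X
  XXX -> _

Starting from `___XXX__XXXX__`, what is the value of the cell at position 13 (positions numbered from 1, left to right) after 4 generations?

__X__XXX___XX_
_X_XX__XX_X_XX
X___XXX_X____X
_X_X__X__X__X_
position 13 holds X

X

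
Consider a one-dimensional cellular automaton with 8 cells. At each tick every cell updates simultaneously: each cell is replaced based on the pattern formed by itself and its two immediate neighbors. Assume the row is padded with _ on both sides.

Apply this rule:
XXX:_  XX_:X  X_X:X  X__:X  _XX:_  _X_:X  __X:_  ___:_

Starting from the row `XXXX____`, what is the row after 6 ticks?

tick 1: ___XX___
tick 2: ____XX__
tick 3: _____XX_
tick 4: ______XX
tick 5: _______X
tick 6: _______X

_______X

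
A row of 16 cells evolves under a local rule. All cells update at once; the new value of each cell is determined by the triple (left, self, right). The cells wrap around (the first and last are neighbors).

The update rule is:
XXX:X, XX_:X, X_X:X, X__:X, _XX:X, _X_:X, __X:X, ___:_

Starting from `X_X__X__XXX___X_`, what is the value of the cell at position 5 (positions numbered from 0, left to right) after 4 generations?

XXXXXXXXXXXX_XXX
XXXXXXXXXXXXXXXX
XXXXXXXXXXXXXXXX  (fixed point — unchanged through generation 4)
position 5 holds X

X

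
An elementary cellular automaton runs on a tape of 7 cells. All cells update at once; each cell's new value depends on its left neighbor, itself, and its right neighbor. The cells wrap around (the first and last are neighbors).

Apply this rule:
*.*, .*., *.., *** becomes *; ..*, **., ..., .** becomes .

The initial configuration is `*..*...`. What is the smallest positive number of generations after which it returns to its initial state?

generation 1: **.**..
generation 2: ..*..*.
generation 3: ..**.**
generation 4: *...*..
generation 5: **..**.
generation 6: ..*...*
generation 7: *.**..*
generation 8: .*..*..
generation 9: .**.**.
generation 10: ...*..*
generation 11: *..**.*
generation 12: .*...*.
generation 13: .**..**
generation 14: *..*...

14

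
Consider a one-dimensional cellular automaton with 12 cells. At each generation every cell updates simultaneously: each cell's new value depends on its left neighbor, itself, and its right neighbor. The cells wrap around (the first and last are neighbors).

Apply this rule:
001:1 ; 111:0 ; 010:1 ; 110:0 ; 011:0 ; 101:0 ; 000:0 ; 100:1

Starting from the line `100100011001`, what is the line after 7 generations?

011110100110
100000111001
010001000110
111011101001
000000001110
000000010001
100000111011

100000111011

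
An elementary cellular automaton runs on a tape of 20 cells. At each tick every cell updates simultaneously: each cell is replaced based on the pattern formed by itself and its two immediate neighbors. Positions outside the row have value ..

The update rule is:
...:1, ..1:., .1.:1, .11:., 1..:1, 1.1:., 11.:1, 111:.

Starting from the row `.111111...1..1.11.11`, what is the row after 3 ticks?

....111.11.1..1..1.1

......111.11.1..1..1
11111...1..1.11.11.1
....111.11.1..1..1.1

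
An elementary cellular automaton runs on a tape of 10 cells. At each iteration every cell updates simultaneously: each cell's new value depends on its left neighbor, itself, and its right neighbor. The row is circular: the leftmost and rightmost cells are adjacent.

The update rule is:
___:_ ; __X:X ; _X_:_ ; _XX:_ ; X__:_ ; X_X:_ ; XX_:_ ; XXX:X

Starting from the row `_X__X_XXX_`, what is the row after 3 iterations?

_X___X__X_

X__X___X__
__X___X__X
_X___X__X_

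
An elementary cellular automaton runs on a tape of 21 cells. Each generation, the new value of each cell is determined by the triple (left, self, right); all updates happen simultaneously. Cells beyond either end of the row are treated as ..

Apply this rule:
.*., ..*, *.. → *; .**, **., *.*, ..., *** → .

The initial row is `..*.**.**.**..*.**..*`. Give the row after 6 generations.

.**.........***...***
*..*.......*...*.*...
*****.....***.**.**..
.....*...*.........*.
....***.***.......***
...*.......*.....*...

...*.......*.....*...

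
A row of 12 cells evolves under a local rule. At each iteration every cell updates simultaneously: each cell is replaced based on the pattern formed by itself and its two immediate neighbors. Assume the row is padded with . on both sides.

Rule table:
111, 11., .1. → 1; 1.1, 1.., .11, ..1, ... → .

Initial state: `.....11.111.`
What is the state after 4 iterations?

......1...1.

......1..11.
......1...1.
......1...1.  (fixed point — unchanged through iteration 4)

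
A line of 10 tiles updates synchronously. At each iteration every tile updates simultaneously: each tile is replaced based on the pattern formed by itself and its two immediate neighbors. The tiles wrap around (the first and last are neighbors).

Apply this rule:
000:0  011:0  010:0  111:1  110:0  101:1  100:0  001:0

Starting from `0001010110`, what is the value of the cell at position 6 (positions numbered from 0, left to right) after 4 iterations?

0

0000101000
0000010000
0000000000
0000000000
position 6 holds 0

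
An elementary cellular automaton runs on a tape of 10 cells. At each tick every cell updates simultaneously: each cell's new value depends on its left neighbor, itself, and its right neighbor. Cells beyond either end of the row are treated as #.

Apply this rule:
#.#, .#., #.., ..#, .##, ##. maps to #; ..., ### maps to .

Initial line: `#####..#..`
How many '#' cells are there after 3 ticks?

7

....######
#..##.....
######...#
count of #: 7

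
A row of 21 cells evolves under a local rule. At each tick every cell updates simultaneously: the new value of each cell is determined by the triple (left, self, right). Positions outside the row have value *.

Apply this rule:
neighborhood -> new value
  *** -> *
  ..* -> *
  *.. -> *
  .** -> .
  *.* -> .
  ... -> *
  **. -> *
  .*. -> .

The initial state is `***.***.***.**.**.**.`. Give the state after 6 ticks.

***..**..**..*..*..*.
*****.***.***.**.**..
*****..**..**..*..***
*******.***.***.**.**
*******..**..**..*..*
*********.***.***.**.

*********.***.***.**.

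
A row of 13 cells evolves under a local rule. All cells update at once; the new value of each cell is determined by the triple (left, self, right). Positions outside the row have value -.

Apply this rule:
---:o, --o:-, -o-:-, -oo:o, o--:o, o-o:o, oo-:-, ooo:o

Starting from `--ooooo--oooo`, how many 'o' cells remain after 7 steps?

step 1: o-oooo-o-ooo-
step 2: -oooo-o-ooo-o
step 3: -ooo-o-ooo-o-
step 4: -oo-o-ooo-o-o
step 5: -o-o-ooo-o-o-
step 6: --o-ooo-o-o-o
step 7: o--ooo-o-o-o-
count of o: 7

7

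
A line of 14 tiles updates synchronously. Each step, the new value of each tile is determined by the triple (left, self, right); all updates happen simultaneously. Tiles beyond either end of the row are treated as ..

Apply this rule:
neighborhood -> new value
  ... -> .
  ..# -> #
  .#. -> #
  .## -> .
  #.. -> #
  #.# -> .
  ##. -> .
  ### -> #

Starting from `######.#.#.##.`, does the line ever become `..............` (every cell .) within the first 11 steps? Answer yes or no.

no

.####..#.#...#
#.##.###.##.##
#.....#.......
##...###......
..#.#.#.#.....
.##.#.#.##....
#...#.#...#...
##.##.##.###..
..........#.#.
.........##.##
........#.....
step 11 is ........#....., still not uniform .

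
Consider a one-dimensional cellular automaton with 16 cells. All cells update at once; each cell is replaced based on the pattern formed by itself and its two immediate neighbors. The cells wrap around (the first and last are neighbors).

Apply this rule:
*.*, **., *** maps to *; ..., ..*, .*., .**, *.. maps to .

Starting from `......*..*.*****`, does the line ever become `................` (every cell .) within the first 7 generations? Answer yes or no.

..........*.****
...........*.***
............*.**
.............*.*
..............*.
................
all cells are . at generation 6

yes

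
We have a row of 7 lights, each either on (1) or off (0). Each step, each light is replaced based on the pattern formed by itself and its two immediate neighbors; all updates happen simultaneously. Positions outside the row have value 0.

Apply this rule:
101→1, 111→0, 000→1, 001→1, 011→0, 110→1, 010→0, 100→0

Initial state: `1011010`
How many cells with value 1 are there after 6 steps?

3

step 1: 0101100
step 2: 1010101
step 3: 0101010
step 4: 1010100
step 5: 0101001
step 6: 1010010
count of 1: 3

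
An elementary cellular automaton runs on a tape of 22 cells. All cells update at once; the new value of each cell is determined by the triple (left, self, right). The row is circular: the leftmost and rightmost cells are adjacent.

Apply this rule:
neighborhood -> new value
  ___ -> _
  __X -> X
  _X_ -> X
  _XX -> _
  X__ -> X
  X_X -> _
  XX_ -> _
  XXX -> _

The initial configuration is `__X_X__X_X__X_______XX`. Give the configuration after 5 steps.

__X________XXX__X__XX_

XXX_XXXX_XXXXX_____X__
______________X___XXXX
X____________XXX_X____
XX__________X____XX__X
__X________XXX__X__XX_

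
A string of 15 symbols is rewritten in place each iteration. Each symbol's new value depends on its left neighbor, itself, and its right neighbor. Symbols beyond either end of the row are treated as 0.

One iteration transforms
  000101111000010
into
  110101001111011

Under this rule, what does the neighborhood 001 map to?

0

At position 2 the neighborhood is 001; the next row has 0 there.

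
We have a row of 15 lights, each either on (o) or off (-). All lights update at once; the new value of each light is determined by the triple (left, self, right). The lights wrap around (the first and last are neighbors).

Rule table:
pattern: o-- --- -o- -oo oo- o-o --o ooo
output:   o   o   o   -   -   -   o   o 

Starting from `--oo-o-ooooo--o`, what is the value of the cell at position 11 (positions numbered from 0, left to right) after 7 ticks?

-

tick 1: oo---o--ooo-ooo
tick 2: o-oooooo-o---oo
tick 3: ---oooo--oooo-o
tick 4: ooo-oo-oo-oo--o
tick 5: oo----------oo-
tick 6: --oooooooooo---
tick 7: oo-oooooooo-ooo
position 11 holds -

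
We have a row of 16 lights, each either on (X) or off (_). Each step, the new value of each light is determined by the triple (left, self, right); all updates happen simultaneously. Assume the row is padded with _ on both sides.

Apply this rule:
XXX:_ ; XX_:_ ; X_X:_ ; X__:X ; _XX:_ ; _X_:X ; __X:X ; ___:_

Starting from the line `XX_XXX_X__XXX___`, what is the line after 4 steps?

_______XXX___X__
______X___X_XXX_
_____XXX_XX____X
____X______X__XX

____X______X__XX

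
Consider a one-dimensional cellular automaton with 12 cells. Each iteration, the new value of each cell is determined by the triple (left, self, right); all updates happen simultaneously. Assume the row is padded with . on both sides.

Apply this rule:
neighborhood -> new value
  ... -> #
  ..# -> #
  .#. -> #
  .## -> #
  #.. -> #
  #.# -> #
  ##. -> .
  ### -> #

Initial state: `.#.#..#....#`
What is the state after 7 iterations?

######.##.##

############
###########.
##########.#
#########.##
########.##.
#######.##.#
######.##.##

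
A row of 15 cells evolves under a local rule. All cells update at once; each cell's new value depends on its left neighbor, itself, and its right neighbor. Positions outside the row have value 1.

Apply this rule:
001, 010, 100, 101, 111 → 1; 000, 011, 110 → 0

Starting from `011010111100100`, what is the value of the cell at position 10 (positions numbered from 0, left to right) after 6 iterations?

100111011011111
011010100101111
100111111110111
011011111101011
100101111011101
011110110101010
position 10 holds 0

0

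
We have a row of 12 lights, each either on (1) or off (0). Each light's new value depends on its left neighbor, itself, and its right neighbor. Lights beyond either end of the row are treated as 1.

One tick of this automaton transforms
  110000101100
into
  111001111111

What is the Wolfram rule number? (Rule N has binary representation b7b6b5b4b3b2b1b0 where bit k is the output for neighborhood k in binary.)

254

position 0: 111 → 1  (bit 7 = 1)
position 1: 110 → 1  (bit 6 = 1)
position 7: 101 → 1  (bit 5 = 1)
position 2: 100 → 1  (bit 4 = 1)
position 8: 011 → 1  (bit 3 = 1)
position 6: 010 → 1  (bit 2 = 1)
position 5: 001 → 1  (bit 1 = 1)
position 3: 000 → 0  (bit 0 = 0)
bits b7..b0 = 11111110 = 254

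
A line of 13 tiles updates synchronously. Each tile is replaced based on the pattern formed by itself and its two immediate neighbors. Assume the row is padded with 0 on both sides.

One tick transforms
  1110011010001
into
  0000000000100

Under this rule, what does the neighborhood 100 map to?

0

At position 3 the neighborhood is 100; the next row has 0 there.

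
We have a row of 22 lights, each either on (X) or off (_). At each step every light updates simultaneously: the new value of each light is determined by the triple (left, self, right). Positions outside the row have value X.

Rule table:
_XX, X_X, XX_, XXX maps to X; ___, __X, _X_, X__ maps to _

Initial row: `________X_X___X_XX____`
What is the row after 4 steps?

step 1: _________X_____XXX____
step 2: _______________XXX____
step 3: _______________XXX____  (fixed point — unchanged through step 4)

_______________XXX____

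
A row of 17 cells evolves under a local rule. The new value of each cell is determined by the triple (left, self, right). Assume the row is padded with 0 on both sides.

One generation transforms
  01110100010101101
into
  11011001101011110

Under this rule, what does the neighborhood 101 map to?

1

At position 4 the neighborhood is 101; the next row has 1 there.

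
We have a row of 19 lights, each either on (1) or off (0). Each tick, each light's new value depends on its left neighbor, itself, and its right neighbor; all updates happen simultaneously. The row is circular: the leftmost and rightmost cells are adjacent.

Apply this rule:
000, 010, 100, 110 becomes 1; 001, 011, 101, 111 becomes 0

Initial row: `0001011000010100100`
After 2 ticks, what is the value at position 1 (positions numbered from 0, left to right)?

1101001111010110111
0101100001010010000
position 1 holds 1

1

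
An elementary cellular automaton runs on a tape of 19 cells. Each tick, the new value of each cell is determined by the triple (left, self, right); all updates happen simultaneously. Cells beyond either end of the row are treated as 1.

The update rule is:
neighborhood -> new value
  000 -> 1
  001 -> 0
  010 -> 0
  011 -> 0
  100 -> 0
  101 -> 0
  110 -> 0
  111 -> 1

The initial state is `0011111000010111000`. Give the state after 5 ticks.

0011000000000000000

0001110011000010010
0100100000011000000
0000001111000011110
0111100110011001100
0011000000000000000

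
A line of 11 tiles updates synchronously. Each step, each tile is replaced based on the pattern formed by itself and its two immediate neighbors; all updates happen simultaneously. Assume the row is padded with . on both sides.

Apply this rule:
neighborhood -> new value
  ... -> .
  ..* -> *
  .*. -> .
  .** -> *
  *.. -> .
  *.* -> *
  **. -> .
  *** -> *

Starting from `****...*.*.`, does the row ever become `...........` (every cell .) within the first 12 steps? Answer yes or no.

yes

***...*.*..
**...*.*...
*...*.*....
...*.*.....
..*.*......
.*.*.......
*.*........
.*.........
*..........
...........
all cells are . at step 10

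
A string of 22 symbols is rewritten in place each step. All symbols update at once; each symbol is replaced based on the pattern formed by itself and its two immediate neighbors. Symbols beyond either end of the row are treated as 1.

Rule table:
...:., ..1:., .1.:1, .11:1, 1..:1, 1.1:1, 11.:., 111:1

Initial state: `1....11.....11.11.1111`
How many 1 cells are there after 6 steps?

20

.1...1.1....1.11.11111
111..1111...111.111111
11.1.111.1..11.1111111
1.11111.111.1.11111111
.11111.111.11111111111
11111.111.111111111111
count of 1: 20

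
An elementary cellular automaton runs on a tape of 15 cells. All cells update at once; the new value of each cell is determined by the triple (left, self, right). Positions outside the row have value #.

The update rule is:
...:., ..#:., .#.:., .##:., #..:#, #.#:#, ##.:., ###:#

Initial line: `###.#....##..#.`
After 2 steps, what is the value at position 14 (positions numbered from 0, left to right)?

.

##.#.#.....#..#
#.#.#.#.....#..
position 14 holds .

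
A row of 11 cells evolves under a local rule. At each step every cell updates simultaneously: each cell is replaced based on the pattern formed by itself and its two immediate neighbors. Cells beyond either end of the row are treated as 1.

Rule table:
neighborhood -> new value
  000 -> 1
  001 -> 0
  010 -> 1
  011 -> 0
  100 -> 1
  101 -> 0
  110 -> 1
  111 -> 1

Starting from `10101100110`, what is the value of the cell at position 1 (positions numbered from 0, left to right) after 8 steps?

1

step 1: 10100110010
step 2: 10110011010
step 3: 10011001010
step 4: 11001101010
step 5: 11100101010
step 6: 11110101010
step 7: 11110101010  (fixed point — unchanged through step 8)
position 1 holds 1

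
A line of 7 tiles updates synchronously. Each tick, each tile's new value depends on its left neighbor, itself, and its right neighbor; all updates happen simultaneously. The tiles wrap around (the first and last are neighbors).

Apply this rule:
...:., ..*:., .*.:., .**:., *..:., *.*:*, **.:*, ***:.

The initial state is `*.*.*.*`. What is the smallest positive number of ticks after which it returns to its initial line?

7

**.*.*.
.**.*.*
*.**.*.
.*.**.*
*.*.**.
.*.*.**
*.*.*.*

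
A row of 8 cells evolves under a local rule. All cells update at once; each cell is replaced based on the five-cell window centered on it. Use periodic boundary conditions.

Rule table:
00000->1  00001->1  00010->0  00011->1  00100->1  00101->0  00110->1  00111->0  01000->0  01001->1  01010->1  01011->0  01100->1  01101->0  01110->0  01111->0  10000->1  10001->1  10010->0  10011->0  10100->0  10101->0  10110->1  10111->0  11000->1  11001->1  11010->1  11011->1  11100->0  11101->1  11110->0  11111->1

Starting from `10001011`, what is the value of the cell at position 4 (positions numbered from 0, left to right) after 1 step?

0

step 1: 01100000
position 4 holds 0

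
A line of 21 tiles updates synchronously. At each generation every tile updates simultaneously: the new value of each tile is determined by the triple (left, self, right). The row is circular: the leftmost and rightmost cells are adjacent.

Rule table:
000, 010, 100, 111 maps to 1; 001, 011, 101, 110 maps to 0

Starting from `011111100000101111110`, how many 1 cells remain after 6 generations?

14

generation 1: 001111011110100111101
generation 2: 100110001100110011001
generation 3: 010001100010001000100
generation 4: 011100011011101110111
generation 5: 001011000001000100010
generation 6: 101000111101110111011
count of 1: 14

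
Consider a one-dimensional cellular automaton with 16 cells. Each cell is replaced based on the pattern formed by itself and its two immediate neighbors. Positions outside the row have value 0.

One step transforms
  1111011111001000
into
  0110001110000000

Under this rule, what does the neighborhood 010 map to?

0

At position 12 the neighborhood is 010; the next row has 0 there.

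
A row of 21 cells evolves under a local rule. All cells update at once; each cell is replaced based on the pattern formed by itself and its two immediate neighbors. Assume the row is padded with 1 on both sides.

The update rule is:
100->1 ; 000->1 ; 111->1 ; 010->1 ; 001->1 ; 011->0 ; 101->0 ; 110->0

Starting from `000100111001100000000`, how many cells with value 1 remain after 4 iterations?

16

111111010110011111111
111110010001101111111
111101111110000111111
111000111101111011111
count of 1: 16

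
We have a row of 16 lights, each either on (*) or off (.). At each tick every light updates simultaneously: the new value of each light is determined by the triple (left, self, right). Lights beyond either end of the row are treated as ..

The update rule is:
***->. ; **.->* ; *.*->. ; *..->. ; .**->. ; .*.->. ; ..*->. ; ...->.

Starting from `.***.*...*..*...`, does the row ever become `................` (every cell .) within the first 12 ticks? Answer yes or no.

yes

...*............
................
all cells are . at tick 2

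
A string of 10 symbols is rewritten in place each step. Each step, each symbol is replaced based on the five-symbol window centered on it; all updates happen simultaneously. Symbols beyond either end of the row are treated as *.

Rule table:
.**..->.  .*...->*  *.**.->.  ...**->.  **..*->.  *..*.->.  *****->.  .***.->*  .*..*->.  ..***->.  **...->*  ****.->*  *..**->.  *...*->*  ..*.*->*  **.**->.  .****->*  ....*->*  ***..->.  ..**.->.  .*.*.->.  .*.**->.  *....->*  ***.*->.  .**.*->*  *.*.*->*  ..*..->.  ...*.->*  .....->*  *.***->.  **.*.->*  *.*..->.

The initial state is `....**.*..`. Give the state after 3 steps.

***..**...
.*.....**.
*.****..*.

*.****..*.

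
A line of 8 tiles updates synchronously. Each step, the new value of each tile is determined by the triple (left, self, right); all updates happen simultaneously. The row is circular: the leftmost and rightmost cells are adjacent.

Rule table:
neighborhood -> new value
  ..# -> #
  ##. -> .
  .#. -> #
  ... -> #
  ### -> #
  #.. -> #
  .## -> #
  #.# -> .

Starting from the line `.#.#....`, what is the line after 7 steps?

step 1: ##.#####
step 2: #..#####
step 3: .#######
step 4: .######.
step 5: ######.#
step 6: #####..#
step 7: ####.###

####.###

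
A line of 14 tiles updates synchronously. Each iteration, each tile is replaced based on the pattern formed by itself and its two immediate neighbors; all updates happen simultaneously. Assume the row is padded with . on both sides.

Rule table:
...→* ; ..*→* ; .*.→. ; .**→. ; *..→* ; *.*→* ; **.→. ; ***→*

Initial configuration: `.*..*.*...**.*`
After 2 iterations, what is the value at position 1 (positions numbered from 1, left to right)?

iteration 1: *.**.*.***..*.
iteration 2: .*..*.*.*.**.*
position 1 holds .

.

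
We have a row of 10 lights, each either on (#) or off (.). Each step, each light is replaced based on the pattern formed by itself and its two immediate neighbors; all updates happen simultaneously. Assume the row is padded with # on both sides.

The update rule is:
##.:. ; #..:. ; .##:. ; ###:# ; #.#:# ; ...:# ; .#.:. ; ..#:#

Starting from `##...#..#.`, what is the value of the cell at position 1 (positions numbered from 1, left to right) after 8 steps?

step 1: #..##..#.#
step 2: ..#...#.#.
step 3: .#..##.#.#
step 4: #..#..#.#.
step 5: ..#..#.#.#
step 6: .#..#.#.#.
step 7: #..#.#.#.#
step 8: ..#.#.#.#.
position 1 holds .

.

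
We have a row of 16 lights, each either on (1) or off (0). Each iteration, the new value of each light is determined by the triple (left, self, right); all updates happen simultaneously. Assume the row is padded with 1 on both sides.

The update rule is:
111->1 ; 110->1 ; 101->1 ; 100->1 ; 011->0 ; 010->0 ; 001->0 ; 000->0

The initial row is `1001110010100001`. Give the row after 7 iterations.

1111111100111001

1100111001010000
1110011100101000
1111001110010100
1111100111001010
1111110011100101
1111111001110010
1111111100111001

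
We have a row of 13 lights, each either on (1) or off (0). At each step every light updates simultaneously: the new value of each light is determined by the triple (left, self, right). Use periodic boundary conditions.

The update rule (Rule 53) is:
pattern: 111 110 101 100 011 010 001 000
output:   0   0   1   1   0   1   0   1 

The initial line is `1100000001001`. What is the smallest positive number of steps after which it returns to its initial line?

0011111101100
1000000010011
0111111011000
0000000100111
1111110110000
0000001001110
1111101100001
0000010011100
1111011000011
0000100111000
1110110000111
0001001110000
1101100001111
0010011100000
1011000011111
0100111000000
0110000111111
1001110000000
1100001111110
0011100000001
1000011111101
0111000000010
0000111111011
1110000000100
0001111110110
1100000001001

26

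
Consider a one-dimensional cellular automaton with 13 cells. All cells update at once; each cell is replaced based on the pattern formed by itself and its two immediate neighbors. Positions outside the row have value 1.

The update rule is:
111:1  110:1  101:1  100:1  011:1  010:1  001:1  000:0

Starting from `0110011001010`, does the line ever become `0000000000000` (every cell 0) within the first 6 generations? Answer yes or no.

generation 1: 1111111111111
generation 2: 1111111111111  (fixed point — unchanged through generation 6)
generation 6 is 1111111111111, still not uniform 0

no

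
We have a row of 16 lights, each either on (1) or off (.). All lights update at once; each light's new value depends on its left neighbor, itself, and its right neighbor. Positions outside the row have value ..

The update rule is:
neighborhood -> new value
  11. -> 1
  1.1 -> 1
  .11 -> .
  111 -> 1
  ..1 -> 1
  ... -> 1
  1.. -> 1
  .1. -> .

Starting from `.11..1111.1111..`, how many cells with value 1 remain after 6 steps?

10

step 1: 1.111.1111.11111
step 2: .1.111.1111.1111
step 3: 1.1.111.1111.111
step 4: .1.1.111.1111.11
step 5: 1.1.1.111.1111.1
step 6: .1.1.1.111.1111.
count of 1: 10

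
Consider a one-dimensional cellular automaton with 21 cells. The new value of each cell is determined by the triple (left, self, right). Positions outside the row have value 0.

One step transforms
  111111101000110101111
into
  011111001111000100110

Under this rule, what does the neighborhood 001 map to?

1

At position 11 the neighborhood is 001; the next row has 1 there.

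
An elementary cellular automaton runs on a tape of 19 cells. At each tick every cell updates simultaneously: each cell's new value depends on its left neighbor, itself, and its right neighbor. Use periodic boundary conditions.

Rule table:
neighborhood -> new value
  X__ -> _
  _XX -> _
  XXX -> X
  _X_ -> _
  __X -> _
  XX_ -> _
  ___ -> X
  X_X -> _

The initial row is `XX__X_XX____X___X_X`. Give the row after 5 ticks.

X________XX___X____
__XXXXXX____X___XX_
X__XXXX__XX___X____
____XX______X___XX_
XXX____XXXX___X____

XXX____XXXX___X____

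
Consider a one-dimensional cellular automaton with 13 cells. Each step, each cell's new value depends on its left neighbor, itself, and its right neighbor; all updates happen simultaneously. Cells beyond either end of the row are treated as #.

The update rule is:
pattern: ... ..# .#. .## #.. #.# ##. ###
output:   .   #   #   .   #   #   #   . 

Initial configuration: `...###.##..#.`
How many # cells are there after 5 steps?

11

step 1: #.#..##.#####
step 2: #####.##.....
step 3: ....##.##...#
step 4: #..#.##.##.#.
step 5: #####.##.####
count of #: 11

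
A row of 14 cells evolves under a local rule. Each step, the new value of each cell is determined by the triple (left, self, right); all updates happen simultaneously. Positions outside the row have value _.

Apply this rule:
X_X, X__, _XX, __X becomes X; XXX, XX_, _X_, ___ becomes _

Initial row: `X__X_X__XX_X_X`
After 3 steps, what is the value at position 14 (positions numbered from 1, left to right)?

_XX_X_XXX_X_X_
XX_X_XX__X_X_X
X_X_XX_XX_X_X_
position 14 holds _

_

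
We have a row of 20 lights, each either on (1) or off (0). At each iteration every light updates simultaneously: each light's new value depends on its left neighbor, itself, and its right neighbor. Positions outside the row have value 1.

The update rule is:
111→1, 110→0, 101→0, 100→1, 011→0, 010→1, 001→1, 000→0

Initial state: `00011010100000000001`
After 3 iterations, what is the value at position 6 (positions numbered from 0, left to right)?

10100010110000000010
00110110001000000110
11000001011100001000
position 6 holds 0

0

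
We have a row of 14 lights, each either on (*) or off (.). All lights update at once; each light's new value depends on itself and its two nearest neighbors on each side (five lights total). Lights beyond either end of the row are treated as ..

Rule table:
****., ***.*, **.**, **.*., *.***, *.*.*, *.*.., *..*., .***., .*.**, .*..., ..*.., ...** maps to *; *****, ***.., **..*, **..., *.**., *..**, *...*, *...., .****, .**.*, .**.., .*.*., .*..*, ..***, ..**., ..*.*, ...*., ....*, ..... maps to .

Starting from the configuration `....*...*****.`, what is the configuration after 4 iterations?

iteration 1: ....**.*...*..
iteration 2: ...*..***..**.
iteration 3: ...*...*......
iteration 4: ...**..**.....

...**..**.....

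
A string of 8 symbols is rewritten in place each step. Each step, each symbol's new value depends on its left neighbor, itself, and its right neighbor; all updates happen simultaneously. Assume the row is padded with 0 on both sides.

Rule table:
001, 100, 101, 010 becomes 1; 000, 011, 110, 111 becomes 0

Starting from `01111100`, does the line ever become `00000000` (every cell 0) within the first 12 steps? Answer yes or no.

10000010
11000111
00101000
01111100  (repeats step 0; period 4)
step 12: 01111100
step 12 is 01111100, still not uniform 0

no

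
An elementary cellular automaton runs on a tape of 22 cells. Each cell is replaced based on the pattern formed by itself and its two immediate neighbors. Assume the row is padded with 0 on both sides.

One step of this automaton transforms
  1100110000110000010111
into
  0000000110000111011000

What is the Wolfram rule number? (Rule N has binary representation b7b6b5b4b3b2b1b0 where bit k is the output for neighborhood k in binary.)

37

position 20: 111 → 0  (bit 7 = 0)
position 1: 110 → 0  (bit 6 = 0)
position 18: 101 → 1  (bit 5 = 1)
position 2: 100 → 0  (bit 4 = 0)
position 0: 011 → 0  (bit 3 = 0)
position 17: 010 → 1  (bit 2 = 1)
position 3: 001 → 0  (bit 1 = 0)
position 7: 000 → 1  (bit 0 = 1)
bits b7..b0 = 00100101 = 37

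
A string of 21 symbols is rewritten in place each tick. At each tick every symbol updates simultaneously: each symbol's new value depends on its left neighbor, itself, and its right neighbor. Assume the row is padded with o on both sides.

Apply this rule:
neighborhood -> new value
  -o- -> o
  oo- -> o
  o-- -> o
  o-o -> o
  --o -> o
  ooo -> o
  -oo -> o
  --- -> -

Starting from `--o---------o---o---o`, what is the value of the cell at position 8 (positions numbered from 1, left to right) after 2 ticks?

oooo-------ooo-ooo-oo
ooooo-----ooooooooooo
position 8 holds -

-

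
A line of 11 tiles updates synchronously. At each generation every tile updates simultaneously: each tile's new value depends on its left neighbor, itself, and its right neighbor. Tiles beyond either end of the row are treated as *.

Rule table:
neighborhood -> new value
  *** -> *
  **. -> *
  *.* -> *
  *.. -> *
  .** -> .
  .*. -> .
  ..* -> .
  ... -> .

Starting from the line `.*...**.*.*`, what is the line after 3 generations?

***.*...**.

generation 1: *.*...**.*.
generation 2: **.*...**.*
generation 3: ***.*...**.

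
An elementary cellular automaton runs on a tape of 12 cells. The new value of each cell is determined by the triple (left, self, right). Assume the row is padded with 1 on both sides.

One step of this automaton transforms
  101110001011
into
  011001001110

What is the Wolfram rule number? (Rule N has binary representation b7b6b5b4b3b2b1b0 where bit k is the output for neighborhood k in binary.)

60

position 3: 111 → 0  (bit 7 = 0)
position 0: 110 → 0  (bit 6 = 0)
position 1: 101 → 1  (bit 5 = 1)
position 5: 100 → 1  (bit 4 = 1)
position 2: 011 → 1  (bit 3 = 1)
position 8: 010 → 1  (bit 2 = 1)
position 7: 001 → 0  (bit 1 = 0)
position 6: 000 → 0  (bit 0 = 0)
bits b7..b0 = 00111100 = 60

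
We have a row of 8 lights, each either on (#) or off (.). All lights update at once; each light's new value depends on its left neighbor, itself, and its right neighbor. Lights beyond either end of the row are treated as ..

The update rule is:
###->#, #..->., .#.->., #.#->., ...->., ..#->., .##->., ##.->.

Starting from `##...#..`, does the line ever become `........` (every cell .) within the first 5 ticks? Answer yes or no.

tick 1: ........
all cells are . at tick 1

yes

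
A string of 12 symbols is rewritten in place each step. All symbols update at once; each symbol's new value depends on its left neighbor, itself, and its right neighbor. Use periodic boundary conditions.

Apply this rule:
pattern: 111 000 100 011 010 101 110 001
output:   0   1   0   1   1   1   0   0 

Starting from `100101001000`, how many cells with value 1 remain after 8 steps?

100111001010
100100001111
000101101000
110111011011
001100110110
101000101100
111010111000
100111100010
count of 1: 6

6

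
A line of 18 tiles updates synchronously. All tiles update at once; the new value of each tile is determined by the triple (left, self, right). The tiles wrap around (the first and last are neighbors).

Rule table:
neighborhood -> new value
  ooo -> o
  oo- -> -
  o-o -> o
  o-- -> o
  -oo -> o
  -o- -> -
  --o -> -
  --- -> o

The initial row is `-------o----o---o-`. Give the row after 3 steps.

oooooo--ooo--oo--o
ooooo-o-oo-o-o-o-o
oooo-o-oo-o-o-o-oo

oooo-o-oo-o-o-o-oo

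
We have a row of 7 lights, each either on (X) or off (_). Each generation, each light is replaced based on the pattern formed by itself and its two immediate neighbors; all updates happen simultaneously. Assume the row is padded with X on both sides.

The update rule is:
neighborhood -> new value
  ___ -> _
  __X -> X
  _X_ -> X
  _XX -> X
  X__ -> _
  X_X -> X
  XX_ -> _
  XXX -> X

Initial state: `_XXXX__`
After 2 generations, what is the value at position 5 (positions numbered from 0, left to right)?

generation 1: XXXX__X
generation 2: XXX__XX
position 5 holds X

X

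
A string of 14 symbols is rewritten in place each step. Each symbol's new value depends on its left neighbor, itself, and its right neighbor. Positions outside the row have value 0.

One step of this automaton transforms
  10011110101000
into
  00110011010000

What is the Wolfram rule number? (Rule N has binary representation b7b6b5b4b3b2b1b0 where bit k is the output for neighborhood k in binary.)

position 4: 111 → 0  (bit 7 = 0)
position 6: 110 → 1  (bit 6 = 1)
position 7: 101 → 1  (bit 5 = 1)
position 1: 100 → 0  (bit 4 = 0)
position 3: 011 → 1  (bit 3 = 1)
position 0: 010 → 0  (bit 2 = 0)
position 2: 001 → 1  (bit 1 = 1)
position 12: 000 → 0  (bit 0 = 0)
bits b7..b0 = 01101010 = 106

106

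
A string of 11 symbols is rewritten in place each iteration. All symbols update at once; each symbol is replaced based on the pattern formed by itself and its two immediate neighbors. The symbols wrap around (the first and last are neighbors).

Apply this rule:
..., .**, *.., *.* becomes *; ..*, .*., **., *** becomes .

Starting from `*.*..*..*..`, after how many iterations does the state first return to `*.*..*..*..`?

iteration 1: .*.*..*..*.
iteration 2: ..*.*..*..*
iteration 3: *..*.*..*..
iteration 4: .*..*.*..*.
iteration 5: ..*..*.*..*
iteration 6: *..*..*.*..
iteration 7: .*..*..*.*.
iteration 8: ..*..*..*.*
iteration 9: *..*..*..*.
iteration 10: .*..*..*..*
iteration 11: *.*..*..*..

11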